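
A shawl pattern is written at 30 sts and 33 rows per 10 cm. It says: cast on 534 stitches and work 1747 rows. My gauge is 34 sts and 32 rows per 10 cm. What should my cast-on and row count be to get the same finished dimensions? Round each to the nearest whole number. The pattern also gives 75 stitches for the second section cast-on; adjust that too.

Stitches: 534 × 34/30 = 605.20 → 605.
Rows: 1747 × 32/33 = 1694.06 → 1694.
second section cast-on: 75 × 34/30 = 85.00 → 85.

Cast on 605 stitches; work 1694 rows; second section cast-on 85 stitches.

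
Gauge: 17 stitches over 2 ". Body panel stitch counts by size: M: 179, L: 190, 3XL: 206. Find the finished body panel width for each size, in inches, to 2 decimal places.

17/2 = 8.5 sts per in.
M: 179 / 8.5 = 21.059 → 21.06 in.
L: 190 / 8.5 = 22.353 → 22.35 in.
3XL: 206 / 8.5 = 24.235 → 24.24 in.

M 21.06 inches; L 22.35 inches; 3XL 24.24 inches.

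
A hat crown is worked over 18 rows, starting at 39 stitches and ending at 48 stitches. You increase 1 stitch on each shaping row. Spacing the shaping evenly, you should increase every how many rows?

Stitches to add: |48 − 39| = 9.
Shaping rows needed: 9 / 1 = 9.
18 rows / 9 = every 2 rows.

Increase every 2nd row.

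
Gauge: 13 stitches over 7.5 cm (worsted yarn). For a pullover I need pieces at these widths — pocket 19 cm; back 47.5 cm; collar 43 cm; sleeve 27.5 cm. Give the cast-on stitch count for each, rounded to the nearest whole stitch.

Rate = 13/7.5 = 1.733 sts per cm.
pocket: 19 × 1.733 = 32.93 → 33.
back: 47.5 × 1.733 = 82.33 → 82.
collar: 43 × 1.733 = 74.53 → 75.
sleeve: 27.5 × 1.733 = 47.67 → 48.

pocket 33; back 82; collar 75; sleeve 48.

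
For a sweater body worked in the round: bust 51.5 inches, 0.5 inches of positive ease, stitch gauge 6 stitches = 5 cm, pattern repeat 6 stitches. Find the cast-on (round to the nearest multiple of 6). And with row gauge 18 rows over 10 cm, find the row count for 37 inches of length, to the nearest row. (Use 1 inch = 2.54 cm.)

Cast on 156 stitches; work 169 rows.

Finished = 51.5 + 0.5 = 52 inches.
52 inches × 2.54 = 132.08 cm.
6/5 = 1.2 sts per cm; 132.08 × 1.2 = 158.50 sts.
Nearest multiple of 6 → 156.
37 inches = 93.98 cm; × 1.8 = 169.16 → 169 rows.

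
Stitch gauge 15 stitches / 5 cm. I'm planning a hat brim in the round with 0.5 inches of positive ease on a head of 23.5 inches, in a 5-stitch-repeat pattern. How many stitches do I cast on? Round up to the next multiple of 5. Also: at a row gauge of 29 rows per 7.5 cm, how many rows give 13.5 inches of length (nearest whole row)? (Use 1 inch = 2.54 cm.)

Finished = 23.5 + 0.5 = 24 inches.
24 inches × 2.54 = 60.96 cm.
15/5 = 3 sts per cm; 60.96 × 3 = 182.88 sts.
Next multiple of 5 → 185.
13.5 inches = 34.29 cm; × 3.867 = 132.59 → 133 rows.

Cast on 185 stitches; work 133 rows.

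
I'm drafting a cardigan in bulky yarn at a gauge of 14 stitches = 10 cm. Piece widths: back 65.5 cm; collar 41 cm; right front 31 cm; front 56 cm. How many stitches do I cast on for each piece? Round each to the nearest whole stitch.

back 92; collar 57; right front 43; front 78.

Rate = 14/10 = 1.4 sts per cm.
back: 65.5 × 1.4 = 91.70 → 92.
collar: 41 × 1.4 = 57.40 → 57.
right front: 31 × 1.4 = 43.40 → 43.
front: 56 × 1.4 = 78.40 → 78.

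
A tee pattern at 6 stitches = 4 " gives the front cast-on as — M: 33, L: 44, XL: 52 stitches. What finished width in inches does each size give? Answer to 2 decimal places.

6/4 = 1.5 sts per in.
M: 33 / 1.5 = 22.000 → 22.00 in.
L: 44 / 1.5 = 29.333 → 29.33 in.
XL: 52 / 1.5 = 34.667 → 34.67 in.

M 22.00 inches; L 29.33 inches; XL 34.67 inches.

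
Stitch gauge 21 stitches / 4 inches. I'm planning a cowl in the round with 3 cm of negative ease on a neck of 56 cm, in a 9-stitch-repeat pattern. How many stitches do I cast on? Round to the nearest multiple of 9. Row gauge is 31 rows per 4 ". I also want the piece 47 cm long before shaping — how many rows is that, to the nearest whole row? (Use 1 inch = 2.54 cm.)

Cast on 108 stitches; work 143 rows.

Finished = 56 − 3 = 53 cm.
53 cm × 1/2.54 = 20.87 inches.
21/4 = 5.25 sts per in; 20.87 × 5.25 = 109.55 sts.
Nearest multiple of 9 → 108.
47 cm = 18.50 inches; × 7.75 = 143.41 → 143 rows.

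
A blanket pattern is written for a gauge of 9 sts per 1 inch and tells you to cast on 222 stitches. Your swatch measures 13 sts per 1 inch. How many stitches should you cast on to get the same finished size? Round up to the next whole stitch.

321 stitches.

Scale factor = 13 / 9 = 1.444.
222 × 13 / 9 = 320.67 sts.
→ 321 sts.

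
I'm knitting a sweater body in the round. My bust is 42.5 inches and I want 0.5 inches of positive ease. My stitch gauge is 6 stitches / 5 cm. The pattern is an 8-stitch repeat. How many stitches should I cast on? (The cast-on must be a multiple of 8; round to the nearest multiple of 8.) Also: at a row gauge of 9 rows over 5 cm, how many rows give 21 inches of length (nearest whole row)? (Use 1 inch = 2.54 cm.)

Finished = 42.5 + 0.5 = 43 inches.
43 inches × 2.54 = 109.22 cm.
6/5 = 1.2 sts per cm; 109.22 × 1.2 = 131.06 sts.
Nearest multiple of 8 → 128.
21 inches = 53.34 cm; × 1.8 = 96.01 → 96 rows.

Cast on 128 stitches; work 96 rows.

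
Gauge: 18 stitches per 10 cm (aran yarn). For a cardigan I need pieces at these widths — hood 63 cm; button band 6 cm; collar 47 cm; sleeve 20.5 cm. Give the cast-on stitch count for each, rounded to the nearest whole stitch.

hood 113; button band 11; collar 85; sleeve 37.

Rate = 18/10 = 1.8 sts per cm.
hood: 63 × 1.8 = 113.40 → 113.
button band: 6 × 1.8 = 10.80 → 11.
collar: 47 × 1.8 = 84.60 → 85.
sleeve: 20.5 × 1.8 = 36.90 → 37.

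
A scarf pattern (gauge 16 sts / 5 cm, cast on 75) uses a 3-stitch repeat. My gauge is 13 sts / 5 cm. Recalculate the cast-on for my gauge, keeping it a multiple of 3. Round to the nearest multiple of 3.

75 × 13 / 16 = 60.94.
Nearest multiple of 3: 60.

CO 60 sts.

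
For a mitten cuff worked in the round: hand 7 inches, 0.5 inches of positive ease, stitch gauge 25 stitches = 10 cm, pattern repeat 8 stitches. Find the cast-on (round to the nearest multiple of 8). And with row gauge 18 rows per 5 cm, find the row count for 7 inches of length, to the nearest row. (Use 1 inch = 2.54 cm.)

Cast on 48 stitches; work 64 rows.

Finished = 7 + 0.5 = 7.5 inches.
7.5 inches × 2.54 = 19.05 cm.
25/10 = 2.5 sts per cm; 19.05 × 2.5 = 47.62 sts.
Nearest multiple of 8 → 48.
7 inches = 17.78 cm; × 3.6 = 64.01 → 64 rows.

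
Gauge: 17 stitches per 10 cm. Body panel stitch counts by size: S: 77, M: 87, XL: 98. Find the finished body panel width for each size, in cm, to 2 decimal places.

17/10 = 1.7 sts per cm.
S: 77 / 1.7 = 45.294 → 45.29 cm.
M: 87 / 1.7 = 51.176 → 51.18 cm.
XL: 98 / 1.7 = 57.647 → 57.65 cm.

S 45.29 cm; M 51.18 cm; XL 57.65 cm.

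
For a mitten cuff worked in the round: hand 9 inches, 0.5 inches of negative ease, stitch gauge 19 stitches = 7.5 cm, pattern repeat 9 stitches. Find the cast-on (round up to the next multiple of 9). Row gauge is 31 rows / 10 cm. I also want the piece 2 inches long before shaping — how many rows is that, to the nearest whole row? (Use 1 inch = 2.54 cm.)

Finished = 9 − 0.5 = 8.5 inches.
8.5 inches × 2.54 = 21.59 cm.
19/7.5 = 2.533 sts per cm; 21.59 × 2.533 = 54.69 sts.
Next multiple of 9 → 63.
2 inches = 5.08 cm; × 3.1 = 15.75 → 16 rows.

Cast on 63 stitches; work 16 rows.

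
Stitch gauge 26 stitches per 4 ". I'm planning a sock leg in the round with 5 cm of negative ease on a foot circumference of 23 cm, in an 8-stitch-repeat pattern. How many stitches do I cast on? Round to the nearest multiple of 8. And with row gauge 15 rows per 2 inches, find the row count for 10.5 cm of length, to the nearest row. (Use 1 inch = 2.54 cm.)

Cast on 48 stitches; work 31 rows.

Finished = 23 − 5 = 18 cm.
18 cm × 1/2.54 = 7.09 inches.
26/4 = 6.5 sts per in; 7.09 × 6.5 = 46.06 sts.
Nearest multiple of 8 → 48.
10.5 cm = 4.13 inches; × 7.5 = 31.00 → 31 rows.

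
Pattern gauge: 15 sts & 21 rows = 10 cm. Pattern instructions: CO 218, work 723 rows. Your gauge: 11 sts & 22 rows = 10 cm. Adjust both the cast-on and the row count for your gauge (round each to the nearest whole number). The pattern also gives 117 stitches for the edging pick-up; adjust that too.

Cast on 160 stitches; work 757 rows; edging pick-up 86 stitches.

Stitches: 218 × 11/15 = 159.87 → 160.
Rows: 723 × 22/21 = 757.43 → 757.
edging pick-up: 117 × 11/15 = 85.80 → 86.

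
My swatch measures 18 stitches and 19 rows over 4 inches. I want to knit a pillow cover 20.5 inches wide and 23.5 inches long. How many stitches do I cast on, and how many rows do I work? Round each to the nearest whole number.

Cast on 92 stitches and work 112 rows.

Stitch gauge = 18/4 = 4.5 sts/in; 20.5 × 4.5 = 92.25 → 92 sts.
Row gauge = 19/4 = 4.75 rows/in; 23.5 × 4.75 = 111.62 → 112 rows.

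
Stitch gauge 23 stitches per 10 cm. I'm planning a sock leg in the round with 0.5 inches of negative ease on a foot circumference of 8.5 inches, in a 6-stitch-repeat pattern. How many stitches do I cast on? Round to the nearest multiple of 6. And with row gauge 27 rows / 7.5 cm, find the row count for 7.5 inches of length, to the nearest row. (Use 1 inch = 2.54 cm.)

Cast on 48 stitches; work 69 rows.

Finished = 8.5 − 0.5 = 8 inches.
8 inches × 2.54 = 20.32 cm.
23/10 = 2.3 sts per cm; 20.32 × 2.3 = 46.74 sts.
Nearest multiple of 6 → 48.
7.5 inches = 19.05 cm; × 3.6 = 68.58 → 69 rows.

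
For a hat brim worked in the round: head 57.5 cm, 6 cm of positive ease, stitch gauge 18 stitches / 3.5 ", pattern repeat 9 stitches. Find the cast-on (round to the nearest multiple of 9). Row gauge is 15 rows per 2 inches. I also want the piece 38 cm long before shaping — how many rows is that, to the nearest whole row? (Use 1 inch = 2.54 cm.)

Cast on 126 stitches; work 112 rows.

Finished = 57.5 + 6 = 63.5 cm.
63.5 cm × 1/2.54 = 25.00 inches.
18/3.5 = 5.143 sts per in; 25.00 × 5.143 = 128.57 sts.
Nearest multiple of 9 → 126.
38 cm = 14.96 inches; × 7.5 = 112.20 → 112 rows.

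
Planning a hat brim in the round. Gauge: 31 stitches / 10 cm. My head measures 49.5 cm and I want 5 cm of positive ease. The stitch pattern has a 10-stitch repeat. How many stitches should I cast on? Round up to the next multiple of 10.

Finished = 49.5 + 5 = 54.5 cm.
31 / 10 = 3.1 sts/cm.
54.5 × 3.1 = 168.95 sts.
Next multiple of 10: 170.

170 stitches.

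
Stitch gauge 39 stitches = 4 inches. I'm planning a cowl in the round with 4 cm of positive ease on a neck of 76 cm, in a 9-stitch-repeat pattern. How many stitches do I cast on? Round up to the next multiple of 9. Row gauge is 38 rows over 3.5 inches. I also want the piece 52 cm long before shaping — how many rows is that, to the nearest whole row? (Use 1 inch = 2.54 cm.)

Cast on 315 stitches; work 222 rows.

Finished = 76 + 4 = 80 cm.
80 cm × 1/2.54 = 31.50 inches.
39/4 = 9.75 sts per in; 31.50 × 9.75 = 307.09 sts.
Next multiple of 9 → 315.
52 cm = 20.47 inches; × 10.857 = 222.27 → 222 rows.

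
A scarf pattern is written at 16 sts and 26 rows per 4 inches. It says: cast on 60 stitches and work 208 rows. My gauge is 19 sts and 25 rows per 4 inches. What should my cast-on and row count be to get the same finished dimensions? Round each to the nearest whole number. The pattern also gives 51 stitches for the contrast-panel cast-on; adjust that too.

Stitches: 60 × 19/16 = 71.25 → 71.
Rows: 208 × 25/26 = 200.00 → 200.
contrast-panel cast-on: 51 × 19/16 = 60.56 → 61.

Cast on 71 stitches; work 200 rows; contrast-panel cast-on 61 stitches.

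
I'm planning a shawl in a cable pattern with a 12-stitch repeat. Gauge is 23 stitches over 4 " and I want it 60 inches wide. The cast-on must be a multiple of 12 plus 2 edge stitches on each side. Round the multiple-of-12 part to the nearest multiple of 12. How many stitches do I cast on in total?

23 / 4 = 5.75 sts per inch.
60 × 5.75 = 345.00 sts.
Less 4 edge sts → 341.00 for the repeat.
Nearest multiple of 12: 336.
Add back 4 edge sts → 340.

340 stitches.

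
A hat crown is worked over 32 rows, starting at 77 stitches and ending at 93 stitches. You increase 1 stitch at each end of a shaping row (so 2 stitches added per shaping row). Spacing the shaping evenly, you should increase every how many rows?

Stitches to add: |93 − 77| = 16.
Shaping rows needed: 16 / 2 = 8.
32 rows / 8 = every 4 rows.

Increase every 4th row.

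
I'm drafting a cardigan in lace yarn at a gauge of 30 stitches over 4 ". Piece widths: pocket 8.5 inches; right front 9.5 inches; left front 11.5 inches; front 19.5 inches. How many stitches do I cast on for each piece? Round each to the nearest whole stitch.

pocket 64; right front 71; left front 86; front 146.

Rate = 30/4 = 7.5 sts per in.
pocket: 8.5 × 7.5 = 63.75 → 64.
right front: 9.5 × 7.5 = 71.25 → 71.
left front: 11.5 × 7.5 = 86.25 → 86.
front: 19.5 × 7.5 = 146.25 → 146.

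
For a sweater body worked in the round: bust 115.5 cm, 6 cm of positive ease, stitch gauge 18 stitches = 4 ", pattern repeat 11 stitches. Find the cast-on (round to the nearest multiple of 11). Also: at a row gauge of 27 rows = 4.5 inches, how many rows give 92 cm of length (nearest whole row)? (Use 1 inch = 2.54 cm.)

Finished = 115.5 + 6 = 121.5 cm.
121.5 cm × 1/2.54 = 47.83 inches.
18/4 = 4.5 sts per in; 47.83 × 4.5 = 215.26 sts.
Nearest multiple of 11 → 220.
92 cm = 36.22 inches; × 6 = 217.32 → 217 rows.

Cast on 220 stitches; work 217 rows.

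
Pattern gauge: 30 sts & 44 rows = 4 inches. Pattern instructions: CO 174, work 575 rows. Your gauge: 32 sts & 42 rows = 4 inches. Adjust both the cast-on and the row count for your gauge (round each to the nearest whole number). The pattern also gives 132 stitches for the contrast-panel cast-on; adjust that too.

Stitches: 174 × 32/30 = 185.60 → 186.
Rows: 575 × 42/44 = 548.86 → 549.
contrast-panel cast-on: 132 × 32/30 = 140.80 → 141.

Cast on 186 stitches; work 549 rows; contrast-panel cast-on 141 stitches.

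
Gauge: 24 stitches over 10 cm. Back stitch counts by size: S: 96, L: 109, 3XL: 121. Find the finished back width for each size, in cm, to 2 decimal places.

24/10 = 2.4 sts per cm.
S: 96 / 2.4 = 40.000 → 40.00 cm.
L: 109 / 2.4 = 45.417 → 45.42 cm.
3XL: 121 / 2.4 = 50.417 → 50.42 cm.

S 40.00 cm; L 45.42 cm; 3XL 50.42 cm.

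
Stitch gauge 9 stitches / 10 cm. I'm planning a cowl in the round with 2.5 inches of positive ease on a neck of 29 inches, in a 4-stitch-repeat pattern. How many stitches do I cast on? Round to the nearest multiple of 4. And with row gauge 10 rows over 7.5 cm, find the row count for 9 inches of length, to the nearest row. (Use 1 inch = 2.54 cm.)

Finished = 29 + 2.5 = 31.5 inches.
31.5 inches × 2.54 = 80.01 cm.
9/10 = 0.9 sts per cm; 80.01 × 0.9 = 72.01 sts.
Nearest multiple of 4 → 72.
9 inches = 22.86 cm; × 1.333 = 30.48 → 30 rows.

Cast on 72 stitches; work 30 rows.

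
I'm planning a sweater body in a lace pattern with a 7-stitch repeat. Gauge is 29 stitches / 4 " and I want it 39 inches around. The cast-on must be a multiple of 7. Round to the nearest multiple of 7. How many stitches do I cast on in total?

29 / 4 = 7.25 sts per inch.
39 × 7.25 = 282.75 sts.
Nearest multiple of 7: 280.

280 stitches.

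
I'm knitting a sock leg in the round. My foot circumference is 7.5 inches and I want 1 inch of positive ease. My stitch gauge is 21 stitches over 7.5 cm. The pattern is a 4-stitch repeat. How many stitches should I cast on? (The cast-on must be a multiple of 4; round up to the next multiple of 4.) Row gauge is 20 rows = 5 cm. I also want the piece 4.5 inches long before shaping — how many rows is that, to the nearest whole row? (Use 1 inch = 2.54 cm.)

Cast on 64 stitches; work 46 rows.

Finished = 7.5 + 1 = 8.5 inches.
8.5 inches × 2.54 = 21.59 cm.
21/7.5 = 2.8 sts per cm; 21.59 × 2.8 = 60.45 sts.
Next multiple of 4 → 64.
4.5 inches = 11.43 cm; × 4 = 45.72 → 46 rows.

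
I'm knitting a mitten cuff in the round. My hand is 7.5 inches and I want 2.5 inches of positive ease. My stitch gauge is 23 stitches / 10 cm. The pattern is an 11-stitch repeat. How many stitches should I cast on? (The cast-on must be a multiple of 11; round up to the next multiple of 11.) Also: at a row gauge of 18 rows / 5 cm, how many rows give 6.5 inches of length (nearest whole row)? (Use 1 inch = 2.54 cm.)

Cast on 66 stitches; work 59 rows.

Finished = 7.5 + 2.5 = 10 inches.
10 inches × 2.54 = 25.40 cm.
23/10 = 2.3 sts per cm; 25.40 × 2.3 = 58.42 sts.
Next multiple of 11 → 66.
6.5 inches = 16.51 cm; × 3.6 = 59.44 → 59 rows.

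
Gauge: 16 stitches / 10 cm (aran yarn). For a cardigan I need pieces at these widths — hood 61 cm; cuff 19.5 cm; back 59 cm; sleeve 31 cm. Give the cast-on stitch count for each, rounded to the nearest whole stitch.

Rate = 16/10 = 1.6 sts per cm.
hood: 61 × 1.6 = 97.60 → 98.
cuff: 19.5 × 1.6 = 31.20 → 31.
back: 59 × 1.6 = 94.40 → 94.
sleeve: 31 × 1.6 = 49.60 → 50.

hood 98; cuff 31; back 94; sleeve 50.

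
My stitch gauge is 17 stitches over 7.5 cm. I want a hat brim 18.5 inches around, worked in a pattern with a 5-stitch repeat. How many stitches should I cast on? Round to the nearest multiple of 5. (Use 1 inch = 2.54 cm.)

18.5 in = 18.5 × 2.54 = 46.99 cm.
17 / 7.5 = 2.267 sts/cm.
46.99 × 2.267 = 106.51 sts.
→ 105.

Cast on 105 stitches.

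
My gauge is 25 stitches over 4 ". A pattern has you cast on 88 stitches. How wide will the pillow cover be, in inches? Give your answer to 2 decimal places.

14.08 inches.

25 stitches / 4 inch = 6.25 stitches per inch.
88 / 6.25 = 14.080 inches.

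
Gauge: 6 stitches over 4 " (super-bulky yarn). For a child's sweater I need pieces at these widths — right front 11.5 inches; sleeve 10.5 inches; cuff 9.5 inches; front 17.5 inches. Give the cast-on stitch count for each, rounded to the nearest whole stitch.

right front 17; sleeve 16; cuff 14; front 26.

Rate = 6/4 = 1.5 sts per in.
right front: 11.5 × 1.5 = 17.25 → 17.
sleeve: 10.5 × 1.5 = 15.75 → 16.
cuff: 9.5 × 1.5 = 14.25 → 14.
front: 17.5 × 1.5 = 26.25 → 26.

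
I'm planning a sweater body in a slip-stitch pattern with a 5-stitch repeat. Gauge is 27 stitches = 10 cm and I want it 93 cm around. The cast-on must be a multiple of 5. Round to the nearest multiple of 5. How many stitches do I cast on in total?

27 / 10 = 2.7 sts per cm.
93 × 2.7 = 251.10 sts.
Nearest multiple of 5: 250.

Cast on 250 stitches.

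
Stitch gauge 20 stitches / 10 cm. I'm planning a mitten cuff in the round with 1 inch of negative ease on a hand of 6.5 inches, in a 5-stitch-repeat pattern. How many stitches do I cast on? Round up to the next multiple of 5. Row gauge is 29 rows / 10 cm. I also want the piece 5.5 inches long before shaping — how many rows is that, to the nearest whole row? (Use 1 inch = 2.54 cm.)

Cast on 30 stitches; work 41 rows.

Finished = 6.5 − 1 = 5.5 inches.
5.5 inches × 2.54 = 13.97 cm.
20/10 = 2 sts per cm; 13.97 × 2 = 27.94 sts.
Next multiple of 5 → 30.
5.5 inches = 13.97 cm; × 2.9 = 40.51 → 41 rows.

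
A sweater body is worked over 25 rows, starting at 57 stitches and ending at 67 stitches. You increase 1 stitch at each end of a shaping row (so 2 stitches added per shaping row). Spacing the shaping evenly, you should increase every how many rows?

Stitches to add: |67 − 57| = 10.
Shaping rows needed: 10 / 2 = 5.
25 rows / 5 = every 5 rows.

Increase every 5th row.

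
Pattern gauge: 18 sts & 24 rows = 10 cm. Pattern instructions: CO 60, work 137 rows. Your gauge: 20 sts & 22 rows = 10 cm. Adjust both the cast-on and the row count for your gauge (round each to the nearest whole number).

Cast on 67 stitches; work 126 rows.

Stitches: 60 × 20/18 = 66.67 → 67.
Rows: 137 × 22/24 = 125.58 → 126.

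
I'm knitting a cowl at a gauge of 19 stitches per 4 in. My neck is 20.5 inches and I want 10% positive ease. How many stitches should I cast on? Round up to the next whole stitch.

Finished = 20.5 × 1.10 = 22.55 in.
19 / 4 = 4.75 sts per inch.
22.55 × 4.75 = 107.11 sts.
→ 108 sts.

CO 108 sts.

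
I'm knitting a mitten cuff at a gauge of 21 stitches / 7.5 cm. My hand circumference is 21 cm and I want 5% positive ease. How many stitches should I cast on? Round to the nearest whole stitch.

CO 62 sts.

Finished = 21 × 1.05 = 22.05 cm.
21 / 7.5 = 2.8 sts per cm.
22.05 × 2.8 = 61.74 sts.
→ 62 sts.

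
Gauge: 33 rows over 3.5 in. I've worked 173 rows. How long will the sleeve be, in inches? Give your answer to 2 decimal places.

33 rows / 3.5 inch = 9.429 rows per inch.
173 / 9.429 = 18.348 inches.

18.35 inches.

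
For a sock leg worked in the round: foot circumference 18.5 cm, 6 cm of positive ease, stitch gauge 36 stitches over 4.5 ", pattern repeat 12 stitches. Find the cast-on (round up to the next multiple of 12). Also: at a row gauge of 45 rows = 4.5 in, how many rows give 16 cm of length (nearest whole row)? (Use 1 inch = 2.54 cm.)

Finished = 18.5 + 6 = 24.5 cm.
24.5 cm × 1/2.54 = 9.65 inches.
36/4.5 = 8 sts per in; 9.65 × 8 = 77.17 sts.
Next multiple of 12 → 84.
16 cm = 6.30 inches; × 10 = 62.99 → 63 rows.

Cast on 84 stitches; work 63 rows.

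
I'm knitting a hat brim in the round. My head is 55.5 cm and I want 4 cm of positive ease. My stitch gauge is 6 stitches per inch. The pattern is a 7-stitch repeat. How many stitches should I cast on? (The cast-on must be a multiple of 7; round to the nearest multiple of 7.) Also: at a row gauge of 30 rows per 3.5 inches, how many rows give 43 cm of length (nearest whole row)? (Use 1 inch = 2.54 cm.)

Cast on 140 stitches; work 145 rows.

Finished = 55.5 + 4 = 59.5 cm.
59.5 cm × 1/2.54 = 23.43 inches.
6/1 = 6 sts per in; 23.43 × 6 = 140.55 sts.
Nearest multiple of 7 → 140.
43 cm = 16.93 inches; × 8.571 = 145.11 → 145 rows.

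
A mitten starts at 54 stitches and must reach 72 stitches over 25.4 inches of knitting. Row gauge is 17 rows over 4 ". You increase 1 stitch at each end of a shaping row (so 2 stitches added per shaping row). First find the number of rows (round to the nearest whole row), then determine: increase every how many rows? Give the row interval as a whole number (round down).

Increase every 12th row.

Rows = 25.4 × 4.25 = 107.9 → 108 rows.
Stitches to add: 18 → 9 shaping rows (at 2 st each).
108 / 9 = 12.00 → every 12 rows.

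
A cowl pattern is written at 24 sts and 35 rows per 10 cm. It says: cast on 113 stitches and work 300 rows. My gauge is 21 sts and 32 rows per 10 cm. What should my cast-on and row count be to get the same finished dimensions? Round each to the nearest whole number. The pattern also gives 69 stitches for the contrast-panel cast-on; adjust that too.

Stitches: 113 × 21/24 = 98.88 → 99.
Rows: 300 × 32/35 = 274.29 → 274.
contrast-panel cast-on: 69 × 21/24 = 60.38 → 60.

Cast on 99 stitches; work 274 rows; contrast-panel cast-on 60 stitches.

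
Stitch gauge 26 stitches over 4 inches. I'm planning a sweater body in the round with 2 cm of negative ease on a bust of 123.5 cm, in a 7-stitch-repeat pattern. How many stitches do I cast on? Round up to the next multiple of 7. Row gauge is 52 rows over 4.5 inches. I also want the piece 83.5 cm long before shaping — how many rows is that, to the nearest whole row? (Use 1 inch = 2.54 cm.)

Cast on 315 stitches; work 380 rows.

Finished = 123.5 − 2 = 121.5 cm.
121.5 cm × 1/2.54 = 47.83 inches.
26/4 = 6.5 sts per in; 47.83 × 6.5 = 310.93 sts.
Next multiple of 7 → 315.
83.5 cm = 32.87 inches; × 11.556 = 379.88 → 380 rows.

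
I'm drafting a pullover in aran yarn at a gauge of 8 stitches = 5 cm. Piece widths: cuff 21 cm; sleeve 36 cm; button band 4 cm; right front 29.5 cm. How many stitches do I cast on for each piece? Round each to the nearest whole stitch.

cuff 34; sleeve 58; button band 6; right front 47.

Rate = 8/5 = 1.6 sts per cm.
cuff: 21 × 1.6 = 33.60 → 34.
sleeve: 36 × 1.6 = 57.60 → 58.
button band: 4 × 1.6 = 6.40 → 6.
right front: 29.5 × 1.6 = 47.20 → 47.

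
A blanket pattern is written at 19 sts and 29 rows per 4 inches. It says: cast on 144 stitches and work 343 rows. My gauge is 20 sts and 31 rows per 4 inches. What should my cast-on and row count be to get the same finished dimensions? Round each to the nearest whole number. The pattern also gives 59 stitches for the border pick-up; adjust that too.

Cast on 152 stitches; work 367 rows; border pick-up 62 stitches.

Stitches: 144 × 20/19 = 151.58 → 152.
Rows: 343 × 31/29 = 366.66 → 367.
border pick-up: 59 × 20/19 = 62.11 → 62.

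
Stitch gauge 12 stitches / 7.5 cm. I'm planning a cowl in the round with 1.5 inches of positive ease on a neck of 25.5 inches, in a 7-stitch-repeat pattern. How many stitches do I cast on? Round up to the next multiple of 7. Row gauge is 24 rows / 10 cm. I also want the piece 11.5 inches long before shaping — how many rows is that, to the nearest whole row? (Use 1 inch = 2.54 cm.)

Cast on 112 stitches; work 70 rows.

Finished = 25.5 + 1.5 = 27 inches.
27 inches × 2.54 = 68.58 cm.
12/7.5 = 1.6 sts per cm; 68.58 × 1.6 = 109.73 sts.
Next multiple of 7 → 112.
11.5 inches = 29.21 cm; × 2.4 = 70.10 → 70 rows.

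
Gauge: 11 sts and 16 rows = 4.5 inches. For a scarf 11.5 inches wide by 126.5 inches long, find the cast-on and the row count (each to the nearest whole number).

Cast on 28 stitches and work 450 rows.

Stitch gauge = 11/4.5 = 2.444 sts/in; 11.5 × 2.444 = 28.11 → 28 sts.
Row gauge = 16/4.5 = 3.556 rows/in; 126.5 × 3.556 = 449.78 → 450 rows.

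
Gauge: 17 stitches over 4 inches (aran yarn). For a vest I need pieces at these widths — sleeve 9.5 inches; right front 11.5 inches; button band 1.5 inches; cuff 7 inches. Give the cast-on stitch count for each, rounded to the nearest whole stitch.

Rate = 17/4 = 4.25 sts per in.
sleeve: 9.5 × 4.25 = 40.38 → 40.
right front: 11.5 × 4.25 = 48.88 → 49.
button band: 1.5 × 4.25 = 6.38 → 6.
cuff: 7 × 4.25 = 29.75 → 30.

sleeve 40; right front 49; button band 6; cuff 30.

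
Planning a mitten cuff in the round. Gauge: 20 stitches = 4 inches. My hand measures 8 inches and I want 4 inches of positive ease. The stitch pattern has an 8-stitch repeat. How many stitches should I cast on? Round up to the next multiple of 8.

Finished = 8 + 4 = 12 inches.
20 / 4 = 5 sts/in.
12 × 5 = 60.00 sts.
Next multiple of 8: 64.

64 stitches.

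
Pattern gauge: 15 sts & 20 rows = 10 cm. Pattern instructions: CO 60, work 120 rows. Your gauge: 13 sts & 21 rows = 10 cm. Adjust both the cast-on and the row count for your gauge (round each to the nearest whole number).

Cast on 52 stitches; work 126 rows.

Stitches: 60 × 13/15 = 52.00 → 52.
Rows: 120 × 21/20 = 126.00 → 126.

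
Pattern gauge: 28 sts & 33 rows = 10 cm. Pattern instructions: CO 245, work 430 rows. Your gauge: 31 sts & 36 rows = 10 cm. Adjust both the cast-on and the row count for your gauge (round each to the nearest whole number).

Cast on 271 stitches; work 469 rows.

Stitches: 245 × 31/28 = 271.25 → 271.
Rows: 430 × 36/33 = 469.09 → 469.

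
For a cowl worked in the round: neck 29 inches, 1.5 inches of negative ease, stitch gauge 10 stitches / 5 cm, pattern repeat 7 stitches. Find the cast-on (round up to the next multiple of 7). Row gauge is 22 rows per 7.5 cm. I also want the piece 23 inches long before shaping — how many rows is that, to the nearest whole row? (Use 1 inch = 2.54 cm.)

Cast on 140 stitches; work 171 rows.

Finished = 29 − 1.5 = 27.5 inches.
27.5 inches × 2.54 = 69.85 cm.
10/5 = 2 sts per cm; 69.85 × 2 = 139.70 sts.
Next multiple of 7 → 140.
23 inches = 58.42 cm; × 2.933 = 171.37 → 171 rows.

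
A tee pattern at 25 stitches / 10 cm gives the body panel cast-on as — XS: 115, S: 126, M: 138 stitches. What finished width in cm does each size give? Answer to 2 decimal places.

25/10 = 2.5 sts per cm.
XS: 115 / 2.5 = 46.000 → 46.00 cm.
S: 126 / 2.5 = 50.400 → 50.40 cm.
M: 138 / 2.5 = 55.200 → 55.20 cm.

XS 46.00 cm; S 50.40 cm; M 55.20 cm.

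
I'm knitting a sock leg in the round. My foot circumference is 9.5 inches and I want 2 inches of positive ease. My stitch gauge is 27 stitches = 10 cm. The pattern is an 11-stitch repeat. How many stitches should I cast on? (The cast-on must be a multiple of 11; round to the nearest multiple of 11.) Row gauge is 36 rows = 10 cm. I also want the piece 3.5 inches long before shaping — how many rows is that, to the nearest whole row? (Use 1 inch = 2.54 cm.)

Cast on 77 stitches; work 32 rows.

Finished = 9.5 + 2 = 11.5 inches.
11.5 inches × 2.54 = 29.21 cm.
27/10 = 2.7 sts per cm; 29.21 × 2.7 = 78.87 sts.
Nearest multiple of 11 → 77.
3.5 inches = 8.89 cm; × 3.6 = 32.00 → 32 rows.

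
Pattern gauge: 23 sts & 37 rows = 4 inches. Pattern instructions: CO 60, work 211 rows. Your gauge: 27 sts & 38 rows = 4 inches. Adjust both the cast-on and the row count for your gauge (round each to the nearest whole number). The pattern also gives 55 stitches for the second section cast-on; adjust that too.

Cast on 70 stitches; work 217 rows; second section cast-on 65 stitches.

Stitches: 60 × 27/23 = 70.43 → 70.
Rows: 211 × 38/37 = 216.70 → 217.
second section cast-on: 55 × 27/23 = 64.57 → 65.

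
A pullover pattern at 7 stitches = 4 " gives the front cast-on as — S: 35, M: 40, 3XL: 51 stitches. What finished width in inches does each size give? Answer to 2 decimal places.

7/4 = 1.75 sts per in.
S: 35 / 1.75 = 20.000 → 20.00 in.
M: 40 / 1.75 = 22.857 → 22.86 in.
3XL: 51 / 1.75 = 29.143 → 29.14 in.

S 20.00 inches; M 22.86 inches; 3XL 29.14 inches.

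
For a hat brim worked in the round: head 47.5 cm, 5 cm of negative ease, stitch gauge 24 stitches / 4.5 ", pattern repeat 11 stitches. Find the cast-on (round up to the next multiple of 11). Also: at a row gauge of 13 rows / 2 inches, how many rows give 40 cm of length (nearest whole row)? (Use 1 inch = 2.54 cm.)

Finished = 47.5 − 5 = 42.5 cm.
42.5 cm × 1/2.54 = 16.73 inches.
24/4.5 = 5.333 sts per in; 16.73 × 5.333 = 89.24 sts.
Next multiple of 11 → 99.
40 cm = 15.75 inches; × 6.5 = 102.36 → 102 rows.

Cast on 99 stitches; work 102 rows.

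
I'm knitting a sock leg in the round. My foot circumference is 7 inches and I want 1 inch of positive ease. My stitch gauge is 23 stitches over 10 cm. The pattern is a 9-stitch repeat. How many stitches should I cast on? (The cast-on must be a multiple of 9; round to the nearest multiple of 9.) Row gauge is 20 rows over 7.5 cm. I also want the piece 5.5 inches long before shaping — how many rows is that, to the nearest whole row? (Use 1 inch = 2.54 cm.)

Finished = 7 + 1 = 8 inches.
8 inches × 2.54 = 20.32 cm.
23/10 = 2.3 sts per cm; 20.32 × 2.3 = 46.74 sts.
Nearest multiple of 9 → 45.
5.5 inches = 13.97 cm; × 2.667 = 37.25 → 37 rows.

Cast on 45 stitches; work 37 rows.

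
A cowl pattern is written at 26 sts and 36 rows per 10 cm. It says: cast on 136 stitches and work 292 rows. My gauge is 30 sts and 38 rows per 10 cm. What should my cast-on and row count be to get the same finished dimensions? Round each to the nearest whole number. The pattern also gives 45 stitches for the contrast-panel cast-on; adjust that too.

Cast on 157 stitches; work 308 rows; contrast-panel cast-on 52 stitches.

Stitches: 136 × 30/26 = 156.92 → 157.
Rows: 292 × 38/36 = 308.22 → 308.
contrast-panel cast-on: 45 × 30/26 = 51.92 → 52.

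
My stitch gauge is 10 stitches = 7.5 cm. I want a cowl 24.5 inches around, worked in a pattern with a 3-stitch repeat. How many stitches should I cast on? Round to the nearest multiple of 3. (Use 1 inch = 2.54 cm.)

24.5 in = 24.5 × 2.54 = 62.23 cm.
10 / 7.5 = 1.333 sts/cm.
62.23 × 1.333 = 82.97 sts.
→ 84.

Cast on 84 stitches.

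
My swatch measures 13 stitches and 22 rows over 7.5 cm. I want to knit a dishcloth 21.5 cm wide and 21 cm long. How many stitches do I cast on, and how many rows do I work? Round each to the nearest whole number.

Stitch gauge = 13/7.5 = 1.733 sts/cm; 21.5 × 1.733 = 37.27 → 37 sts.
Row gauge = 22/7.5 = 2.933 rows/cm; 21 × 2.933 = 61.60 → 62 rows.

Cast on 37 stitches and work 62 rows.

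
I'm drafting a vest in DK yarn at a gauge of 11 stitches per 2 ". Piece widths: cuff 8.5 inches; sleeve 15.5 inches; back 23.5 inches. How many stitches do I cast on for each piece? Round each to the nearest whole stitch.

cuff 47; sleeve 85; back 129.

Rate = 11/2 = 5.5 sts per in.
cuff: 8.5 × 5.5 = 46.75 → 47.
sleeve: 15.5 × 5.5 = 85.25 → 85.
back: 23.5 × 5.5 = 129.25 → 129.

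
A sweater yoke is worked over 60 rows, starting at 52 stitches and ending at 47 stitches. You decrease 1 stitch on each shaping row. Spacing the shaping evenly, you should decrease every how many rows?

Stitches to remove: |47 − 52| = 5.
Shaping rows needed: 5 / 1 = 5.
60 rows / 5 = every 12 rows.

Decrease every 12th row.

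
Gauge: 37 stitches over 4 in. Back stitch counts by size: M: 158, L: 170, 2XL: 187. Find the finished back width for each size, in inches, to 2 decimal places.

37/4 = 9.25 sts per in.
M: 158 / 9.25 = 17.081 → 17.08 in.
L: 170 / 9.25 = 18.378 → 18.38 in.
2XL: 187 / 9.25 = 20.216 → 20.22 in.

M 17.08 inches; L 18.38 inches; 2XL 20.22 inches.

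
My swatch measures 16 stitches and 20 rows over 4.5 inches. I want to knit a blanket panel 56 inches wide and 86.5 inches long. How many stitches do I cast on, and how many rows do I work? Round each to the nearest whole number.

Stitch gauge = 16/4.5 = 3.556 sts/in; 56 × 3.556 = 199.11 → 199 sts.
Row gauge = 20/4.5 = 4.444 rows/in; 86.5 × 4.444 = 384.44 → 384 rows.

Cast on 199 stitches and work 384 rows.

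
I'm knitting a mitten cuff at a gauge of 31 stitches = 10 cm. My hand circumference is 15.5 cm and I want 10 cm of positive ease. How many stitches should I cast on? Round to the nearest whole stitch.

Finished = 15.5 + 10 = 25.5 cm.
31 / 10 = 3.1 sts per cm.
25.50 × 3.1 = 79.05 sts.
→ 79 sts.

CO 79 sts.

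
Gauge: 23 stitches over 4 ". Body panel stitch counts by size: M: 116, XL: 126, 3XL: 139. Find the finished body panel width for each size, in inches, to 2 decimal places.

23/4 = 5.75 sts per in.
M: 116 / 5.75 = 20.174 → 20.17 in.
XL: 126 / 5.75 = 21.913 → 21.91 in.
3XL: 139 / 5.75 = 24.174 → 24.17 in.

M 20.17 inches; XL 21.91 inches; 3XL 24.17 inches.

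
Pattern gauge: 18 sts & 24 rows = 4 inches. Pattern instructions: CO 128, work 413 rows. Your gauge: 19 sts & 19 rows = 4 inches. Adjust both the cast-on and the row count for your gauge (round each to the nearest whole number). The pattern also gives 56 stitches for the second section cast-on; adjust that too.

Cast on 135 stitches; work 327 rows; second section cast-on 59 stitches.

Stitches: 128 × 19/18 = 135.11 → 135.
Rows: 413 × 19/24 = 326.96 → 327.
second section cast-on: 56 × 19/18 = 59.11 → 59.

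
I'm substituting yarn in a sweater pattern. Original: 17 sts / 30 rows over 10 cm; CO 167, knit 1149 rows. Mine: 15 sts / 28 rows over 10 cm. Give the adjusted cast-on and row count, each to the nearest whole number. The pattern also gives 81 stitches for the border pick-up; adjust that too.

Stitches: 167 × 15/17 = 147.35 → 147.
Rows: 1149 × 28/30 = 1072.40 → 1072.
border pick-up: 81 × 15/17 = 71.47 → 71.

Cast on 147 stitches; work 1072 rows; border pick-up 71 stitches.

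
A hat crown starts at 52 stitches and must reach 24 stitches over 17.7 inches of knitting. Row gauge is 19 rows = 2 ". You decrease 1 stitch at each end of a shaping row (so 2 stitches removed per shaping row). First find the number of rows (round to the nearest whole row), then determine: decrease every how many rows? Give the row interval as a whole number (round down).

Decrease every 12th row.

Rows = 17.7 × 9.5 = 168.2 → 168 rows.
Stitches to remove: 28 → 14 shaping rows (at 2 st each).
168 / 14 = 12.00 → every 12 rows.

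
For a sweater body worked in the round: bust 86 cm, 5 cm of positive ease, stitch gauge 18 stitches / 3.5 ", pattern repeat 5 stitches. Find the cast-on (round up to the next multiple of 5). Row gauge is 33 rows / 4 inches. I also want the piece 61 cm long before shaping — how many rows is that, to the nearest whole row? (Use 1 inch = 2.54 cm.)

Cast on 185 stitches; work 198 rows.

Finished = 86 + 5 = 91 cm.
91 cm × 1/2.54 = 35.83 inches.
18/3.5 = 5.143 sts per in; 35.83 × 5.143 = 184.25 sts.
Next multiple of 5 → 185.
61 cm = 24.02 inches; × 8.25 = 198.13 → 198 rows.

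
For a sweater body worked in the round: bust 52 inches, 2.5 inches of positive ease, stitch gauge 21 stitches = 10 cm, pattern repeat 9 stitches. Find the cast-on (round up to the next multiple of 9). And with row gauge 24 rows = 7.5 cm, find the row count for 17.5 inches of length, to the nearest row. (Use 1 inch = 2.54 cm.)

Finished = 52 + 2.5 = 54.5 inches.
54.5 inches × 2.54 = 138.43 cm.
21/10 = 2.1 sts per cm; 138.43 × 2.1 = 290.70 sts.
Next multiple of 9 → 297.
17.5 inches = 44.45 cm; × 3.2 = 142.24 → 142 rows.

Cast on 297 stitches; work 142 rows.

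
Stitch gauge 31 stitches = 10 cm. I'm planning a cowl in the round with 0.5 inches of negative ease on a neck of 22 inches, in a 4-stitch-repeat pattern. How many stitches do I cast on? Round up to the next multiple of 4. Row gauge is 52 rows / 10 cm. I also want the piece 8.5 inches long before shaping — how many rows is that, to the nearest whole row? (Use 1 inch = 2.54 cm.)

Finished = 22 − 0.5 = 21.5 inches.
21.5 inches × 2.54 = 54.61 cm.
31/10 = 3.1 sts per cm; 54.61 × 3.1 = 169.29 sts.
Next multiple of 4 → 172.
8.5 inches = 21.59 cm; × 5.2 = 112.27 → 112 rows.

Cast on 172 stitches; work 112 rows.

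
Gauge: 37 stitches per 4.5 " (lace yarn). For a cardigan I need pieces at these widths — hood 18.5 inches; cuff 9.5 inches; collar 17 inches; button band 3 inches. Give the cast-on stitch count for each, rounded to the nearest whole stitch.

hood 152; cuff 78; collar 140; button band 25.

Rate = 37/4.5 = 8.222 sts per in.
hood: 18.5 × 8.222 = 152.11 → 152.
cuff: 9.5 × 8.222 = 78.11 → 78.
collar: 17 × 8.222 = 139.78 → 140.
button band: 3 × 8.222 = 24.67 → 25.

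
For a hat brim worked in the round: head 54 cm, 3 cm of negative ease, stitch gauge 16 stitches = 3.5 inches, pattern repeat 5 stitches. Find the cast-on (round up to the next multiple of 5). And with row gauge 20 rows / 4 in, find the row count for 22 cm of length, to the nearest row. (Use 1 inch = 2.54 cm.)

Finished = 54 − 3 = 51 cm.
51 cm × 1/2.54 = 20.08 inches.
16/3.5 = 4.571 sts per in; 20.08 × 4.571 = 91.79 sts.
Next multiple of 5 → 95.
22 cm = 8.66 inches; × 5 = 43.31 → 43 rows.

Cast on 95 stitches; work 43 rows.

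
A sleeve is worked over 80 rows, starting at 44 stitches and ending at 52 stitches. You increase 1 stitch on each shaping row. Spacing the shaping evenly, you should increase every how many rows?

Stitches to add: |52 − 44| = 8.
Shaping rows needed: 8 / 1 = 8.
80 rows / 8 = every 10 rows.

Increase every 10th row.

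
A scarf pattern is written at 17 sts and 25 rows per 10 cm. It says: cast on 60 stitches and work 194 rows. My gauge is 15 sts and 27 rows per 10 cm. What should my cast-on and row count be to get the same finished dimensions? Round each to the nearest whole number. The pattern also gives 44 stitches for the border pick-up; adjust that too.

Stitches: 60 × 15/17 = 52.94 → 53.
Rows: 194 × 27/25 = 209.52 → 210.
border pick-up: 44 × 15/17 = 38.82 → 39.

Cast on 53 stitches; work 210 rows; border pick-up 39 stitches.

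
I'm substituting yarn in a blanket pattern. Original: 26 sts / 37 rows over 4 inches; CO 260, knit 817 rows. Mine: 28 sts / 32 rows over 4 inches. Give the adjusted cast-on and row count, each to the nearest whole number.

Stitches: 260 × 28/26 = 280.00 → 280.
Rows: 817 × 32/37 = 706.59 → 707.

Cast on 280 stitches; work 707 rows.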